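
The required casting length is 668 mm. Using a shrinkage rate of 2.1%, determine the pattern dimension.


Formula: L_pattern = L_casting * (1 + shrinkage_rate/100)
Shrinkage factor = 1 + 2.1/100 = 1.021
L_pattern = 668 mm * 1.021 = 682.0280 mm

Final answer: 682.0280 mm


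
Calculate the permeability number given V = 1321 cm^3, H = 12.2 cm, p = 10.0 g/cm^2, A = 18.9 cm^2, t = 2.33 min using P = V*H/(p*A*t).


Formula: Permeability Number P = (V * H) / (p * A * t)
Numerator: V * H = 1321 * 12.2 = 16116.2
Denominator: p * A * t = 10.0 * 18.9 * 2.33 = 440.37
P = 16116.2 / 440.37 = 36.5970

Answer: 36.5970


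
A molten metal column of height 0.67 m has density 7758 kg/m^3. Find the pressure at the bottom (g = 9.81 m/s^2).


Formula: P = rho * g * h
rho * g = 7758 * 9.81 = 76105.98 N/m^3
P = 76105.98 * 0.67 = 50991.0066 Pa

50991.0066 Pa


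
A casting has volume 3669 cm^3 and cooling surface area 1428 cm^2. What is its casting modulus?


Formula: Casting Modulus M = V / A
M = 3669 cm^3 / 1428 cm^2 = 2.5693 cm

2.5693 cm


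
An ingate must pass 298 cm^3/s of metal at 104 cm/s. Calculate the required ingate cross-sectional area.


Formula: A_ingate = Q / v  (continuity equation)
A = 298 cm^3/s / 104 cm/s = 2.8654 cm^2

Final answer: 2.8654 cm^2


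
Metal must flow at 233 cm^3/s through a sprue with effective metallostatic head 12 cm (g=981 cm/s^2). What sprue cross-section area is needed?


Formula: v = sqrt(2*g*h), A = Q/v
Velocity: v = sqrt(2 * 981 * 12) = sqrt(23544) = 153.4405 cm/s
Sprue area: A = Q / v = 233 / 153.4405 = 1.5185 cm^2


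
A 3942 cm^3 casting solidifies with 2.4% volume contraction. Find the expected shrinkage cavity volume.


Formula: V_shrink = V_casting * shrinkage_pct / 100
V_shrink = 3942 cm^3 * 2.4 / 100 = 94.6080 cm^3

94.6080 cm^3


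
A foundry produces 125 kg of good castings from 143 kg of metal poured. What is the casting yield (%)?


Formula: Casting Yield = (W_good / W_total) * 100
Yield = (125 kg / 143 kg) * 100 = 87.4126%

Final answer: 87.4126%


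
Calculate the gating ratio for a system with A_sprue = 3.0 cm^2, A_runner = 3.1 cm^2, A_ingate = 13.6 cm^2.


Sprue:Runner:Ingate = 1 : 3.1/3.0 : 13.6/3.0 = 1:1.03:4.53

Answer: 1:1.03:4.53


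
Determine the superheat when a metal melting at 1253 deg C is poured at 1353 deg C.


Formula: Superheat = T_pour - T_melt
Superheat = 1353 - 1253 = 100 deg C


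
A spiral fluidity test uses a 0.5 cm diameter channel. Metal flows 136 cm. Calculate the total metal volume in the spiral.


Formula: V = pi * (d/2)^2 * L  (cylinder volume)
Radius = 0.5/2 = 0.25 cm
V = pi * 0.25^2 * 136 = 26.7035 cm^3

Final answer: 26.7035 cm^3


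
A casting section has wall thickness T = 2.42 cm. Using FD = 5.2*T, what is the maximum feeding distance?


Formula: FD = 5.2 * T  (riser feeding-distance rule)
FD = 5.2 * 2.42 cm = 12.5840 cm


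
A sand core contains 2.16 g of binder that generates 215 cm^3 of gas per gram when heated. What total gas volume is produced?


Formula: V_gas = W_binder * gas_evolution_rate
V = 2.16 g * 215 cm^3/g = 464.4000 cm^3

Answer: 464.4000 cm^3


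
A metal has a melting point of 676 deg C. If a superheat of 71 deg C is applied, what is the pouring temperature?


Formula: T_pour = T_melt + Superheat
T_pour = 676 + 71 = 747 deg C

747 deg C


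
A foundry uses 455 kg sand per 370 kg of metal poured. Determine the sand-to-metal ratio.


Formula: Sand-to-Metal Ratio = W_sand / W_metal
Ratio = 455 kg / 370 kg = 1.2297


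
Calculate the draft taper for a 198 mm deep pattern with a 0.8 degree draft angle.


Formula: taper = depth * tan(draft_angle)
tan(0.8 deg) = 0.0139635
taper = 198 mm * 0.0139635 = 2.7648 mm

Final answer: 2.7648 mm


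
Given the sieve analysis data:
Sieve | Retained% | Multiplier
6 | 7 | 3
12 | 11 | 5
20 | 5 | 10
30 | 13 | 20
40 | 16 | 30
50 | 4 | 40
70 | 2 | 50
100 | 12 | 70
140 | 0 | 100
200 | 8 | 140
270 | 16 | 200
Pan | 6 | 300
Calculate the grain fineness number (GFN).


Formula: GFN = sum(pct * multiplier) / sum(pct)
sum(pct * multiplier) = 8086
sum(pct) = 100
GFN = 8086 / 100 = 80.86

80.86


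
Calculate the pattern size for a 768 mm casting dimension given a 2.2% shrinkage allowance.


Formula: L_pattern = L_casting * (1 + shrinkage_rate/100)
Shrinkage factor = 1 + 2.2/100 = 1.022
L_pattern = 768 mm * 1.022 = 784.8960 mm


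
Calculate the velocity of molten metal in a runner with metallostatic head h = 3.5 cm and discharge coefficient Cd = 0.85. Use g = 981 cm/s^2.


Formula: v = Cd * sqrt(2 * g * h)  (Torricelli with discharge coefficient)
2*g*h = 2 * 981 * 3.5 = 6867.0 cm^2/s^2
sqrt(6867.0) = 82.86736 cm/s
v = 0.85 * 82.86736 = 70.4373 cm/s


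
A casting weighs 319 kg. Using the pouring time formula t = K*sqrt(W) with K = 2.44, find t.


Formula: t = K * sqrt(W)
sqrt(W) = sqrt(319) = 17.86057
t = 2.44 * 17.86057 = 43.5798 s

Answer: 43.5798 s


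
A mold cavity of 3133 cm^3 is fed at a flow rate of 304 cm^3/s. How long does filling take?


Formula: t_fill = V_mold / Q_flow
t = 3133 cm^3 / 304 cm^3/s = 10.3059 s


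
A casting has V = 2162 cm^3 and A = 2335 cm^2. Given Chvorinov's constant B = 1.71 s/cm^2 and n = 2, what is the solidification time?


Formula: t_s = B * (V/A)^n  (Chvorinov's rule, n=2)
Modulus M = V/A = 2162/2335 = 0.925910 cm
M^2 = 0.925910^2 = 0.857309 cm^2
t_s = 1.71 * 0.857309 = 1.4660 s

1.4660 s


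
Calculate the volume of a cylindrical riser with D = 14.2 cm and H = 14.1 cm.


Formula: V = pi * (D/2)^2 * H  (cylinder volume)
Radius = D/2 = 14.2/2 = 7.1 cm
V = pi * 7.1^2 * 14.1 = 2232.9844 cm^3

Final answer: 2232.9844 cm^3


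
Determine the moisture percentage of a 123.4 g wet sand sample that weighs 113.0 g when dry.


Formula: MC = (W_wet - W_dry) / W_wet * 100
Water mass = 123.4 - 113.0 = 10.4 g
MC = 10.4 / 123.4 * 100 = 8.4279%

Final answer: 8.4279%


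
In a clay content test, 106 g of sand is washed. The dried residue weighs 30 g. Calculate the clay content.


Formula: Clay% = (W_total - W_washed) / W_total * 100
Clay mass = 106 - 30 = 76 g
Clay% = 76 / 106 * 100 = 71.6981%

Final answer: 71.6981%


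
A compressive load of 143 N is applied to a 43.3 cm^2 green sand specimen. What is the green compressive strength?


Formula: Compressive Strength = Force / Area
Strength = 143 N / 43.3 cm^2 = 3.3025 N/cm^2

Final answer: 3.3025 N/cm^2


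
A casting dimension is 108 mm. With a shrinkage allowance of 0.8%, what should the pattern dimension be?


Formula: L_pattern = L_casting * (1 + shrinkage_rate/100)
Shrinkage factor = 1 + 0.8/100 = 1.008
L_pattern = 108 mm * 1.008 = 108.8640 mm

108.8640 mm


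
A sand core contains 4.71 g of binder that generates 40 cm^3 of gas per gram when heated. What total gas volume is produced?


Formula: V_gas = W_binder * gas_evolution_rate
V = 4.71 g * 40 cm^3/g = 188.4000 cm^3


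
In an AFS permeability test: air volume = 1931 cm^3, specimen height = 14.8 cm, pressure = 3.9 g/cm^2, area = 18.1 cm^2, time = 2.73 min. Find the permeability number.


Formula: Permeability Number P = (V * H) / (p * A * t)
Numerator: V * H = 1931 * 14.8 = 28578.8
Denominator: p * A * t = 3.9 * 18.1 * 2.73 = 192.7107
P = 28578.8 / 192.7107 = 148.2990


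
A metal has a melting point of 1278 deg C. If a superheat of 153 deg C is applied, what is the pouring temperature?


Formula: T_pour = T_melt + Superheat
T_pour = 1278 + 153 = 1431 deg C

1431 deg C


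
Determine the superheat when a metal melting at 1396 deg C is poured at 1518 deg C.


Formula: Superheat = T_pour - T_melt
Superheat = 1518 - 1396 = 122 deg C

Answer: 122 deg C


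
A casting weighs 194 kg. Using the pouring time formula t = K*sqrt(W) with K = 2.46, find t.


Formula: t = K * sqrt(W)
sqrt(W) = sqrt(194) = 13.92839
t = 2.46 * 13.92839 = 34.2638 s


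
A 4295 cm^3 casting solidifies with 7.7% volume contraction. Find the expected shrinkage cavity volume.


Formula: V_shrink = V_casting * shrinkage_pct / 100
V_shrink = 4295 cm^3 * 7.7 / 100 = 330.7150 cm^3


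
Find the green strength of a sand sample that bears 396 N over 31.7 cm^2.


Formula: Compressive Strength = Force / Area
Strength = 396 N / 31.7 cm^2 = 12.4921 N/cm^2


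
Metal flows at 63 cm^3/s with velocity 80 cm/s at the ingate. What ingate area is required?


Formula: A_ingate = Q / v  (continuity equation)
A = 63 cm^3/s / 80 cm/s = 0.7875 cm^2


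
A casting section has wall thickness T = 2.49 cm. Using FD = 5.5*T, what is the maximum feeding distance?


Formula: FD = 5.5 * T  (riser feeding-distance rule)
FD = 5.5 * 2.49 cm = 13.6950 cm

Final answer: 13.6950 cm


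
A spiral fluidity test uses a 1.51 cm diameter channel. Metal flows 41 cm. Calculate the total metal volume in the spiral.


Formula: V = pi * (d/2)^2 * L  (cylinder volume)
Radius = 1.51/2 = 0.755 cm
V = pi * 0.755^2 * 41 = 73.4222 cm^3

73.4222 cm^3


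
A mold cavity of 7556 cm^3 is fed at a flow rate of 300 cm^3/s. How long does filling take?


Formula: t_fill = V_mold / Q_flow
t = 7556 cm^3 / 300 cm^3/s = 25.1867 s


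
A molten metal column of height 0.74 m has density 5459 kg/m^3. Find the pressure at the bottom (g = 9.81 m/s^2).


Formula: P = rho * g * h
rho * g = 5459 * 9.81 = 53552.79 N/m^3
P = 53552.79 * 0.74 = 39629.0646 Pa


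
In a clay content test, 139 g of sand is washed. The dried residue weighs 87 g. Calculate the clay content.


Formula: Clay% = (W_total - W_washed) / W_total * 100
Clay mass = 139 - 87 = 52 g
Clay% = 52 / 139 * 100 = 37.4101%

Answer: 37.4101%


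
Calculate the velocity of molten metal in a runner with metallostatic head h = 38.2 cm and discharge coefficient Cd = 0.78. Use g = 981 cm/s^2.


Formula: v = Cd * sqrt(2 * g * h)  (Torricelli with discharge coefficient)
2*g*h = 2 * 981 * 38.2 = 74948.4 cm^2/s^2
sqrt(74948.4) = 273.76705 cm/s
v = 0.78 * 273.76705 = 213.5383 cm/s


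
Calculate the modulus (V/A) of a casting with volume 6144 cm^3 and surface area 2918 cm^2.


Formula: Casting Modulus M = V / A
M = 6144 cm^3 / 2918 cm^2 = 2.1056 cm


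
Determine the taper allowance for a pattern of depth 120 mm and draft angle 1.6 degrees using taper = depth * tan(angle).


Formula: taper = depth * tan(draft_angle)
tan(1.6 deg) = 0.0279325
taper = 120 mm * 0.0279325 = 3.3519 mm

Final answer: 3.3519 mm


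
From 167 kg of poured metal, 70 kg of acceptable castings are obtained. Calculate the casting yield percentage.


Formula: Casting Yield = (W_good / W_total) * 100
Yield = (70 kg / 167 kg) * 100 = 41.9162%

Answer: 41.9162%


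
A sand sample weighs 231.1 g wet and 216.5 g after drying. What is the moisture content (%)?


Formula: MC = (W_wet - W_dry) / W_wet * 100
Water mass = 231.1 - 216.5 = 14.6 g
MC = 14.6 / 231.1 * 100 = 6.3176%


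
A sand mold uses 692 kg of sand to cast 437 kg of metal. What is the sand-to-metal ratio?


Formula: Sand-to-Metal Ratio = W_sand / W_metal
Ratio = 692 kg / 437 kg = 1.5835

1.5835


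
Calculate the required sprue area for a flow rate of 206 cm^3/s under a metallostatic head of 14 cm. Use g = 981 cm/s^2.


Formula: v = sqrt(2*g*h), A = Q/v
Velocity: v = sqrt(2 * 981 * 14) = sqrt(27468) = 165.7347 cm/s
Sprue area: A = Q / v = 206 / 165.7347 = 1.2430 cm^2

Final answer: 1.2430 cm^2


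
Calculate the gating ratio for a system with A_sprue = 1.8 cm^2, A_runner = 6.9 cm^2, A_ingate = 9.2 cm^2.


Sprue:Runner:Ingate = 1 : 6.9/1.8 : 9.2/1.8 = 1:3.83:5.11

Answer: 1:3.83:5.11


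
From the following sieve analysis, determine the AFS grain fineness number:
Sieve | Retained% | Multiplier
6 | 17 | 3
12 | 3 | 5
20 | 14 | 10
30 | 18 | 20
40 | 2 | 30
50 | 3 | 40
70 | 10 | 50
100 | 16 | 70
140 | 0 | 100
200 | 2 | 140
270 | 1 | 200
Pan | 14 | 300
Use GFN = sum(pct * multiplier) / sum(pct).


Formula: GFN = sum(pct * multiplier) / sum(pct)
sum(pct * multiplier) = 7046
sum(pct) = 100
GFN = 7046 / 100 = 70.46

Final answer: 70.46


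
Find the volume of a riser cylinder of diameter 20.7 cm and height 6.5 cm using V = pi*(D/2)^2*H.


Formula: V = pi * (D/2)^2 * H  (cylinder volume)
Radius = D/2 = 20.7/2 = 10.35 cm
V = pi * 10.35^2 * 6.5 = 2187.4792 cm^3

2187.4792 cm^3


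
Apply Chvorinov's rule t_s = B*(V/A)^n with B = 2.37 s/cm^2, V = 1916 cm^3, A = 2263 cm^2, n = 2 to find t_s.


Formula: t_s = B * (V/A)^n  (Chvorinov's rule, n=2)
Modulus M = V/A = 1916/2263 = 0.846664 cm
M^2 = 0.846664^2 = 0.716840 cm^2
t_s = 2.37 * 0.716840 = 1.6989 s

1.6989 s


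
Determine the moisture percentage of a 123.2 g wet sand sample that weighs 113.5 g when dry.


Formula: MC = (W_wet - W_dry) / W_wet * 100
Water mass = 123.2 - 113.5 = 9.7 g
MC = 9.7 / 123.2 * 100 = 7.8734%


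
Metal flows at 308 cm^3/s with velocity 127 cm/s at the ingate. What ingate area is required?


Formula: A_ingate = Q / v  (continuity equation)
A = 308 cm^3/s / 127 cm/s = 2.4252 cm^2

Answer: 2.4252 cm^2


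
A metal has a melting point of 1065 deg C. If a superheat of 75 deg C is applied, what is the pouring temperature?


Formula: T_pour = T_melt + Superheat
T_pour = 1065 + 75 = 1140 deg C

Answer: 1140 deg C


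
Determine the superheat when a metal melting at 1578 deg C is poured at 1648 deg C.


Formula: Superheat = T_pour - T_melt
Superheat = 1648 - 1578 = 70 deg C

70 deg C


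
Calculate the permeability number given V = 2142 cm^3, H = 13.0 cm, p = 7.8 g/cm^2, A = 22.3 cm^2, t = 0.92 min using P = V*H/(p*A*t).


Formula: Permeability Number P = (V * H) / (p * A * t)
Numerator: V * H = 2142 * 13.0 = 27846.0
Denominator: p * A * t = 7.8 * 22.3 * 0.92 = 160.0248
P = 27846.0 / 160.0248 = 174.0105

Final answer: 174.0105


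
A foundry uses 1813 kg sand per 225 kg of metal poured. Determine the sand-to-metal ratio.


Formula: Sand-to-Metal Ratio = W_sand / W_metal
Ratio = 1813 kg / 225 kg = 8.0578


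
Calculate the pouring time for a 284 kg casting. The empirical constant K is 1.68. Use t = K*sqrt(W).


Formula: t = K * sqrt(W)
sqrt(W) = sqrt(284) = 16.85230
t = 1.68 * 16.85230 = 28.3119 s

28.3119 s


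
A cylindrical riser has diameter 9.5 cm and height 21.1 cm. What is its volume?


Formula: V = pi * (D/2)^2 * H  (cylinder volume)
Radius = D/2 = 9.5/2 = 4.75 cm
V = pi * 4.75^2 * 21.1 = 1495.6141 cm^3

Answer: 1495.6141 cm^3


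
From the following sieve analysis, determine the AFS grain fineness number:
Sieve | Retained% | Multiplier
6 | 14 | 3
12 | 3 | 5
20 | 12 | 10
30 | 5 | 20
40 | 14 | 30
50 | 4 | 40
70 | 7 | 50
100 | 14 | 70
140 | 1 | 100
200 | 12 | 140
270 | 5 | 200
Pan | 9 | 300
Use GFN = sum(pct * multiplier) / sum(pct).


Formula: GFN = sum(pct * multiplier) / sum(pct)
sum(pct * multiplier) = 7667
sum(pct) = 100
GFN = 7667 / 100 = 76.67

76.67


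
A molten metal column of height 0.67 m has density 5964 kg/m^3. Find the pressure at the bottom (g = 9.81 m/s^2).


Formula: P = rho * g * h
rho * g = 5964 * 9.81 = 58506.84 N/m^3
P = 58506.84 * 0.67 = 39199.5828 Pa

Final answer: 39199.5828 Pa


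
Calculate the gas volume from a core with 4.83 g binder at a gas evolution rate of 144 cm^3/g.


Formula: V_gas = W_binder * gas_evolution_rate
V = 4.83 g * 144 cm^3/g = 695.5200 cm^3


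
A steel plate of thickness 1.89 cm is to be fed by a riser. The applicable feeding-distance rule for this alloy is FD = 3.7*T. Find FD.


Formula: FD = 3.7 * T  (riser feeding-distance rule)
FD = 3.7 * 1.89 cm = 6.9930 cm


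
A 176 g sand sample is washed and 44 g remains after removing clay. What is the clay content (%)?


Formula: Clay% = (W_total - W_washed) / W_total * 100
Clay mass = 176 - 44 = 132 g
Clay% = 132 / 176 * 100 = 75.0000%


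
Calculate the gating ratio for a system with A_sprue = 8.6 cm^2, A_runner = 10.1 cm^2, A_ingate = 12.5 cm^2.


Sprue:Runner:Ingate = 1 : 10.1/8.6 : 12.5/8.6 = 1:1.17:1.45

1:1.17:1.45


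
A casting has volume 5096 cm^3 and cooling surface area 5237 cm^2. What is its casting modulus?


Formula: Casting Modulus M = V / A
M = 5096 cm^3 / 5237 cm^2 = 0.9731 cm

Final answer: 0.9731 cm


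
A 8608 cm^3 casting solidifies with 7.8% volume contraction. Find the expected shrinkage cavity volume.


Formula: V_shrink = V_casting * shrinkage_pct / 100
V_shrink = 8608 cm^3 * 7.8 / 100 = 671.4240 cm^3

671.4240 cm^3


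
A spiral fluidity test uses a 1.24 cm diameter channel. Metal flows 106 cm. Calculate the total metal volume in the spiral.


Formula: V = pi * (d/2)^2 * L  (cylinder volume)
Radius = 1.24/2 = 0.62 cm
V = pi * 0.62^2 * 106 = 128.0086 cm^3

Final answer: 128.0086 cm^3


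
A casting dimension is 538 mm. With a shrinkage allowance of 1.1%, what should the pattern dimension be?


Formula: L_pattern = L_casting * (1 + shrinkage_rate/100)
Shrinkage factor = 1 + 1.1/100 = 1.011
L_pattern = 538 mm * 1.011 = 543.9180 mm

Answer: 543.9180 mm


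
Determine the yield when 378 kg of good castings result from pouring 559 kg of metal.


Formula: Casting Yield = (W_good / W_total) * 100
Yield = (378 kg / 559 kg) * 100 = 67.6208%


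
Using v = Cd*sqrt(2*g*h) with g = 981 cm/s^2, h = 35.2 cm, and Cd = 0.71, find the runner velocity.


Formula: v = Cd * sqrt(2 * g * h)  (Torricelli with discharge coefficient)
2*g*h = 2 * 981 * 35.2 = 69062.4 cm^2/s^2
sqrt(69062.4) = 262.79726 cm/s
v = 0.71 * 262.79726 = 186.5861 cm/s

Final answer: 186.5861 cm/s


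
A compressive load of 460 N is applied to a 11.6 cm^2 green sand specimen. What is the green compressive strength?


Formula: Compressive Strength = Force / Area
Strength = 460 N / 11.6 cm^2 = 39.6552 N/cm^2


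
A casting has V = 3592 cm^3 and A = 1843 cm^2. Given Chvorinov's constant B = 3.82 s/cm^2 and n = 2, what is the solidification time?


Formula: t_s = B * (V/A)^n  (Chvorinov's rule, n=2)
Modulus M = V/A = 3592/1843 = 1.948996 cm
M^2 = 1.948996^2 = 3.798585 cm^2
t_s = 3.82 * 3.798585 = 14.5106 s

Answer: 14.5106 s


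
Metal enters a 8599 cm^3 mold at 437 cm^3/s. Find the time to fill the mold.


Formula: t_fill = V_mold / Q_flow
t = 8599 cm^3 / 437 cm^3/s = 19.6773 s

Final answer: 19.6773 s


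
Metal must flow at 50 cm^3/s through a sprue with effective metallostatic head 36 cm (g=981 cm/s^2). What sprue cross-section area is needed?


Formula: v = sqrt(2*g*h), A = Q/v
Velocity: v = sqrt(2 * 981 * 36) = sqrt(70632) = 265.7668 cm/s
Sprue area: A = Q / v = 50 / 265.7668 = 0.1881 cm^2


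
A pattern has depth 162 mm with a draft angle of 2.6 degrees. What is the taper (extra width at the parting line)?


Formula: taper = depth * tan(draft_angle)
tan(2.6 deg) = 0.0454097
taper = 162 mm * 0.0454097 = 7.3564 mm

7.3564 mm


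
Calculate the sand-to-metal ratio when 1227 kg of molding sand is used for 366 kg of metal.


Formula: Sand-to-Metal Ratio = W_sand / W_metal
Ratio = 1227 kg / 366 kg = 3.3525

3.3525


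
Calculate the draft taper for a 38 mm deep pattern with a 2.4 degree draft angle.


Formula: taper = depth * tan(draft_angle)
tan(2.4 deg) = 0.0419124
taper = 38 mm * 0.0419124 = 1.5927 mm

Answer: 1.5927 mm


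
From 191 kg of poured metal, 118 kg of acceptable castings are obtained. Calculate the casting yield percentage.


Formula: Casting Yield = (W_good / W_total) * 100
Yield = (118 kg / 191 kg) * 100 = 61.7801%


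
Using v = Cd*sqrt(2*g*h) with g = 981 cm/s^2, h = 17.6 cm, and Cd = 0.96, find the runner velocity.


Formula: v = Cd * sqrt(2 * g * h)  (Torricelli with discharge coefficient)
2*g*h = 2 * 981 * 17.6 = 34531.2 cm^2/s^2
sqrt(34531.2) = 185.82572 cm/s
v = 0.96 * 185.82572 = 178.3927 cm/s


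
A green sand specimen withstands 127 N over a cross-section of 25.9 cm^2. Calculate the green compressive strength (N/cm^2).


Formula: Compressive Strength = Force / Area
Strength = 127 N / 25.9 cm^2 = 4.9035 N/cm^2

Final answer: 4.9035 N/cm^2


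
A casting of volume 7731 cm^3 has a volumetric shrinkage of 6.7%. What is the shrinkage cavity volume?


Formula: V_shrink = V_casting * shrinkage_pct / 100
V_shrink = 7731 cm^3 * 6.7 / 100 = 517.9770 cm^3

517.9770 cm^3


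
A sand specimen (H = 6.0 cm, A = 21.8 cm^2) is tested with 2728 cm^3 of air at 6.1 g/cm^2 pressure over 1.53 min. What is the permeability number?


Formula: Permeability Number P = (V * H) / (p * A * t)
Numerator: V * H = 2728 * 6.0 = 16368.0
Denominator: p * A * t = 6.1 * 21.8 * 1.53 = 203.4594
P = 16368.0 / 203.4594 = 80.4485


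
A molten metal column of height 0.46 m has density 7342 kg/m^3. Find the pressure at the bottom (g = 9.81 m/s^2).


Formula: P = rho * g * h
rho * g = 7342 * 9.81 = 72025.02 N/m^3
P = 72025.02 * 0.46 = 33131.5092 Pa


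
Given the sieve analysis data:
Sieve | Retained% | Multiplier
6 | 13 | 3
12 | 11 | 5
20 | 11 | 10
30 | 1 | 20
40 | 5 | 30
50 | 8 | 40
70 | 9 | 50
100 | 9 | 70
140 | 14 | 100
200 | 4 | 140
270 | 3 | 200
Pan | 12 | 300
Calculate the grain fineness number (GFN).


Formula: GFN = sum(pct * multiplier) / sum(pct)
sum(pct * multiplier) = 7934
sum(pct) = 100
GFN = 7934 / 100 = 79.34

Final answer: 79.34


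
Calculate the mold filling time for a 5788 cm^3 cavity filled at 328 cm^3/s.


Formula: t_fill = V_mold / Q_flow
t = 5788 cm^3 / 328 cm^3/s = 17.6463 s


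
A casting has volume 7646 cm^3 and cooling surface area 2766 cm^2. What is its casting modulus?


Formula: Casting Modulus M = V / A
M = 7646 cm^3 / 2766 cm^2 = 2.7643 cm

2.7643 cm


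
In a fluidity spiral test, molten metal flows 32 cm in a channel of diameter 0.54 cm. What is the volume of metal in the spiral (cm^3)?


Formula: V = pi * (d/2)^2 * L  (cylinder volume)
Radius = 0.54/2 = 0.27 cm
V = pi * 0.27^2 * 32 = 7.3287 cm^3

Final answer: 7.3287 cm^3


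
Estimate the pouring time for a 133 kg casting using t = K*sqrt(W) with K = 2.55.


Formula: t = K * sqrt(W)
sqrt(W) = sqrt(133) = 11.53256
t = 2.55 * 11.53256 = 29.4080 s

Answer: 29.4080 s


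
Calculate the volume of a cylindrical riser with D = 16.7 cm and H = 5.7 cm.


Formula: V = pi * (D/2)^2 * H  (cylinder volume)
Radius = D/2 = 16.7/2 = 8.35 cm
V = pi * 8.35^2 * 5.7 = 1248.5263 cm^3

Final answer: 1248.5263 cm^3


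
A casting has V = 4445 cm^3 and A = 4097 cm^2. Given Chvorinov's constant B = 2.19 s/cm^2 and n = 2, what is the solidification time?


Formula: t_s = B * (V/A)^n  (Chvorinov's rule, n=2)
Modulus M = V/A = 4445/4097 = 1.084940 cm
M^2 = 1.084940^2 = 1.177095 cm^2
t_s = 2.19 * 1.177095 = 2.5778 s


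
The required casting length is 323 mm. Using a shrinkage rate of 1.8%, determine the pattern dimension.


Formula: L_pattern = L_casting * (1 + shrinkage_rate/100)
Shrinkage factor = 1 + 1.8/100 = 1.018
L_pattern = 323 mm * 1.018 = 328.8140 mm

Final answer: 328.8140 mm


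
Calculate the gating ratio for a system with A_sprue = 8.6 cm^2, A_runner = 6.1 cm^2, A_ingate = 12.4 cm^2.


Sprue:Runner:Ingate = 1 : 6.1/8.6 : 12.4/8.6 = 1:0.71:1.44


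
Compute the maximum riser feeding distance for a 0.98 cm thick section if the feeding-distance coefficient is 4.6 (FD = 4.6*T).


Formula: FD = 4.6 * T  (riser feeding-distance rule)
FD = 4.6 * 0.98 cm = 4.5080 cm


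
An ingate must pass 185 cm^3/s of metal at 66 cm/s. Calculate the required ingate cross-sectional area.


Formula: A_ingate = Q / v  (continuity equation)
A = 185 cm^3/s / 66 cm/s = 2.8030 cm^2

Answer: 2.8030 cm^2


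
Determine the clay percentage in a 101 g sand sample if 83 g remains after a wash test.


Formula: Clay% = (W_total - W_washed) / W_total * 100
Clay mass = 101 - 83 = 18 g
Clay% = 18 / 101 * 100 = 17.8218%

Answer: 17.8218%


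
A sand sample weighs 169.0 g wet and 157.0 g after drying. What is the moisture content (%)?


Formula: MC = (W_wet - W_dry) / W_wet * 100
Water mass = 169.0 - 157.0 = 12.0 g
MC = 12.0 / 169.0 * 100 = 7.1006%


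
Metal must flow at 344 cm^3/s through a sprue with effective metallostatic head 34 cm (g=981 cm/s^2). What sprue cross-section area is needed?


Formula: v = sqrt(2*g*h), A = Q/v
Velocity: v = sqrt(2 * 981 * 34) = sqrt(66708) = 258.2789 cm/s
Sprue area: A = Q / v = 344 / 258.2789 = 1.3319 cm^2


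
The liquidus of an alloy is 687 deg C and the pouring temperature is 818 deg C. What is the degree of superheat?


Formula: Superheat = T_pour - T_melt
Superheat = 818 - 687 = 131 deg C

Final answer: 131 deg C


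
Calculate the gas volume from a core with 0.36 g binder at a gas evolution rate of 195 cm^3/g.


Formula: V_gas = W_binder * gas_evolution_rate
V = 0.36 g * 195 cm^3/g = 70.2000 cm^3

Answer: 70.2000 cm^3


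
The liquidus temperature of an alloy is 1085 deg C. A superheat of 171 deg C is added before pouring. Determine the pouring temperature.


Formula: T_pour = T_melt + Superheat
T_pour = 1085 + 171 = 1256 deg C

Final answer: 1256 deg C


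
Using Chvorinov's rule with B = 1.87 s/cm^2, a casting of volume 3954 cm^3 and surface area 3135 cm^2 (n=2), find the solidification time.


Formula: t_s = B * (V/A)^n  (Chvorinov's rule, n=2)
Modulus M = V/A = 3954/3135 = 1.261244 cm
M^2 = 1.261244^2 = 1.590736 cm^2
t_s = 1.87 * 1.590736 = 2.9747 s

2.9747 s


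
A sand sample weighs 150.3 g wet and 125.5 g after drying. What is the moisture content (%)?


Formula: MC = (W_wet - W_dry) / W_wet * 100
Water mass = 150.3 - 125.5 = 24.8 g
MC = 24.8 / 150.3 * 100 = 16.5003%

Final answer: 16.5003%


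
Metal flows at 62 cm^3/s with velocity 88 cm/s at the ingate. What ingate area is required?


Formula: A_ingate = Q / v  (continuity equation)
A = 62 cm^3/s / 88 cm/s = 0.7045 cm^2

Answer: 0.7045 cm^2


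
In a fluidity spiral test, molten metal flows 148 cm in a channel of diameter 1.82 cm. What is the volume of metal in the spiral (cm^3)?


Formula: V = pi * (d/2)^2 * L  (cylinder volume)
Radius = 1.82/2 = 0.91 cm
V = pi * 0.91^2 * 148 = 385.0298 cm^3

385.0298 cm^3


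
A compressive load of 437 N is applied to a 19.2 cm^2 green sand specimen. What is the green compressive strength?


Formula: Compressive Strength = Force / Area
Strength = 437 N / 19.2 cm^2 = 22.7604 N/cm^2


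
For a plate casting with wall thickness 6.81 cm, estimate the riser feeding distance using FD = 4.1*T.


Formula: FD = 4.1 * T  (riser feeding-distance rule)
FD = 4.1 * 6.81 cm = 27.9210 cm


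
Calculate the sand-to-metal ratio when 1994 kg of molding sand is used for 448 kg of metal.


Formula: Sand-to-Metal Ratio = W_sand / W_metal
Ratio = 1994 kg / 448 kg = 4.4509

Answer: 4.4509


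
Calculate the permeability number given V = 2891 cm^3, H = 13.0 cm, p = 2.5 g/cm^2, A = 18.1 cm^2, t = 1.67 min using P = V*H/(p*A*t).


Formula: Permeability Number P = (V * H) / (p * A * t)
Numerator: V * H = 2891 * 13.0 = 37583.0
Denominator: p * A * t = 2.5 * 18.1 * 1.67 = 75.5675
P = 37583.0 / 75.5675 = 497.3434

Answer: 497.3434


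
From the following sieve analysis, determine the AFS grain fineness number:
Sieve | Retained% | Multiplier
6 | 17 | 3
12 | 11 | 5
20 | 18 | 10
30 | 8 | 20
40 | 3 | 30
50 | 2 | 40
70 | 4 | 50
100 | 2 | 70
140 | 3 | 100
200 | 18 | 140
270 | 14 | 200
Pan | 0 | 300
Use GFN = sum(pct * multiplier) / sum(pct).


Formula: GFN = sum(pct * multiplier) / sum(pct)
sum(pct * multiplier) = 6576
sum(pct) = 100
GFN = 6576 / 100 = 65.76

65.76


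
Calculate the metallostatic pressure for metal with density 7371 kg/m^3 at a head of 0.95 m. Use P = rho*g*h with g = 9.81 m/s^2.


Formula: P = rho * g * h
rho * g = 7371 * 9.81 = 72309.51 N/m^3
P = 72309.51 * 0.95 = 68694.0345 Pa

Final answer: 68694.0345 Pa


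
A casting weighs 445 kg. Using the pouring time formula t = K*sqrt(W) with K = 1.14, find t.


Formula: t = K * sqrt(W)
sqrt(W) = sqrt(445) = 21.09502
t = 1.14 * 21.09502 = 24.0483 s

Final answer: 24.0483 s


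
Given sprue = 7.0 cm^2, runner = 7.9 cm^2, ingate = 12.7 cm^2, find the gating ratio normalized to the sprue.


Sprue:Runner:Ingate = 1 : 7.9/7.0 : 12.7/7.0 = 1:1.13:1.81

1:1.13:1.81


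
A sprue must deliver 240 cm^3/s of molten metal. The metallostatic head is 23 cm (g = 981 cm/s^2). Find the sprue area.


Formula: v = sqrt(2*g*h), A = Q/v
Velocity: v = sqrt(2 * 981 * 23) = sqrt(45126) = 212.4288 cm/s
Sprue area: A = Q / v = 240 / 212.4288 = 1.1298 cm^2

Answer: 1.1298 cm^2


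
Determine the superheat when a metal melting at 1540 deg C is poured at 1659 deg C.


Formula: Superheat = T_pour - T_melt
Superheat = 1659 - 1540 = 119 deg C

Answer: 119 deg C


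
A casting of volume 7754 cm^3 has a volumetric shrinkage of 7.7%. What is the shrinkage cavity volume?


Formula: V_shrink = V_casting * shrinkage_pct / 100
V_shrink = 7754 cm^3 * 7.7 / 100 = 597.0580 cm^3

597.0580 cm^3


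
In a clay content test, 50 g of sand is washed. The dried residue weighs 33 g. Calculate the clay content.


Formula: Clay% = (W_total - W_washed) / W_total * 100
Clay mass = 50 - 33 = 17 g
Clay% = 17 / 50 * 100 = 34.0000%

Final answer: 34.0000%


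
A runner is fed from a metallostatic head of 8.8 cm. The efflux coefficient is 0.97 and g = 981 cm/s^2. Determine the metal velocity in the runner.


Formula: v = Cd * sqrt(2 * g * h)  (Torricelli with discharge coefficient)
2*g*h = 2 * 981 * 8.8 = 17265.6 cm^2/s^2
sqrt(17265.6) = 131.39863 cm/s
v = 0.97 * 131.39863 = 127.4567 cm/s

Final answer: 127.4567 cm/s


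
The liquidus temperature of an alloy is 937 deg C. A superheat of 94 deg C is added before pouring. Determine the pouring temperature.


Formula: T_pour = T_melt + Superheat
T_pour = 937 + 94 = 1031 deg C

1031 deg C


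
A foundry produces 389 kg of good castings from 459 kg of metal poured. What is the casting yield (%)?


Formula: Casting Yield = (W_good / W_total) * 100
Yield = (389 kg / 459 kg) * 100 = 84.7495%

Answer: 84.7495%


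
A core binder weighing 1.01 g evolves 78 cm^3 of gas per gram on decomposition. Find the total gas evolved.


Formula: V_gas = W_binder * gas_evolution_rate
V = 1.01 g * 78 cm^3/g = 78.7800 cm^3


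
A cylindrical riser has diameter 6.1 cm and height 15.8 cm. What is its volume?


Formula: V = pi * (D/2)^2 * H  (cylinder volume)
Radius = D/2 = 6.1/2 = 3.05 cm
V = pi * 3.05^2 * 15.8 = 461.7497 cm^3


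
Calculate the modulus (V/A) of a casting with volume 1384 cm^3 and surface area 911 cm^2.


Formula: Casting Modulus M = V / A
M = 1384 cm^3 / 911 cm^2 = 1.5192 cm

Answer: 1.5192 cm


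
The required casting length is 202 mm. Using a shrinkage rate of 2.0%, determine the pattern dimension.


Formula: L_pattern = L_casting * (1 + shrinkage_rate/100)
Shrinkage factor = 1 + 2.0/100 = 1.02
L_pattern = 202 mm * 1.02 = 206.0400 mm

Answer: 206.0400 mm


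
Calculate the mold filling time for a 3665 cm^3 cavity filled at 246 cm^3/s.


Formula: t_fill = V_mold / Q_flow
t = 3665 cm^3 / 246 cm^3/s = 14.8984 s

Final answer: 14.8984 s


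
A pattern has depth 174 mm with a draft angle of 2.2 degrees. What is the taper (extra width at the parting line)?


Formula: taper = depth * tan(draft_angle)
tan(2.2 deg) = 0.0384161
taper = 174 mm * 0.0384161 = 6.6844 mm

6.6844 mm


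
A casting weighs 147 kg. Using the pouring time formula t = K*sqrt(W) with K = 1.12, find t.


Formula: t = K * sqrt(W)
sqrt(W) = sqrt(147) = 12.12436
t = 1.12 * 12.12436 = 13.5793 s

13.5793 s


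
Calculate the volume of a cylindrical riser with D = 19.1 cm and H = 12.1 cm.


Formula: V = pi * (D/2)^2 * H  (cylinder volume)
Radius = D/2 = 19.1/2 = 9.55 cm
V = pi * 9.55^2 * 12.1 = 3466.9054 cm^3

Answer: 3466.9054 cm^3


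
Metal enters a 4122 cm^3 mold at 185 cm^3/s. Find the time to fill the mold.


Formula: t_fill = V_mold / Q_flow
t = 4122 cm^3 / 185 cm^3/s = 22.2811 s

22.2811 s


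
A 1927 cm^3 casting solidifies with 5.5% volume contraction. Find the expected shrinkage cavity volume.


Formula: V_shrink = V_casting * shrinkage_pct / 100
V_shrink = 1927 cm^3 * 5.5 / 100 = 105.9850 cm^3

Final answer: 105.9850 cm^3


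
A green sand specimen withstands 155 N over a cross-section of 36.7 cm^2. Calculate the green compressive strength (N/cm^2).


Formula: Compressive Strength = Force / Area
Strength = 155 N / 36.7 cm^2 = 4.2234 N/cm^2

Answer: 4.2234 N/cm^2


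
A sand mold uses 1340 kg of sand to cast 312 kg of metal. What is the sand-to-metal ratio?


Formula: Sand-to-Metal Ratio = W_sand / W_metal
Ratio = 1340 kg / 312 kg = 4.2949

Final answer: 4.2949


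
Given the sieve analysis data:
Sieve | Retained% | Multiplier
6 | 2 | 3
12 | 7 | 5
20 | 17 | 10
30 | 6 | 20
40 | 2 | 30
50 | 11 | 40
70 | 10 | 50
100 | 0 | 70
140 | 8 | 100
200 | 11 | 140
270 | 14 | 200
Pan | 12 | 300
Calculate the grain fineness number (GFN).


Formula: GFN = sum(pct * multiplier) / sum(pct)
sum(pct * multiplier) = 10071
sum(pct) = 100
GFN = 10071 / 100 = 100.71

Answer: 100.71


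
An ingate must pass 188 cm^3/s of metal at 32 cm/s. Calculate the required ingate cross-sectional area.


Formula: A_ingate = Q / v  (continuity equation)
A = 188 cm^3/s / 32 cm/s = 5.8750 cm^2


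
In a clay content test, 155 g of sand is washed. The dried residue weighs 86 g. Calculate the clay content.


Formula: Clay% = (W_total - W_washed) / W_total * 100
Clay mass = 155 - 86 = 69 g
Clay% = 69 / 155 * 100 = 44.5161%

Answer: 44.5161%


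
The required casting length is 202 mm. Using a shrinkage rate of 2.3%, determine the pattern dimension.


Formula: L_pattern = L_casting * (1 + shrinkage_rate/100)
Shrinkage factor = 1 + 2.3/100 = 1.023
L_pattern = 202 mm * 1.023 = 206.6460 mm


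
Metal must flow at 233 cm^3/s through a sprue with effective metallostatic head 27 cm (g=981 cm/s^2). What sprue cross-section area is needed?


Formula: v = sqrt(2*g*h), A = Q/v
Velocity: v = sqrt(2 * 981 * 27) = sqrt(52974) = 230.1608 cm/s
Sprue area: A = Q / v = 233 / 230.1608 = 1.0123 cm^2

Answer: 1.0123 cm^2


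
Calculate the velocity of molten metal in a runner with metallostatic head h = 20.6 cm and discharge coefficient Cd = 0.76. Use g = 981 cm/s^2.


Formula: v = Cd * sqrt(2 * g * h)  (Torricelli with discharge coefficient)
2*g*h = 2 * 981 * 20.6 = 40417.2 cm^2/s^2
sqrt(40417.2) = 201.04029 cm/s
v = 0.76 * 201.04029 = 152.7906 cm/s

152.7906 cm/s


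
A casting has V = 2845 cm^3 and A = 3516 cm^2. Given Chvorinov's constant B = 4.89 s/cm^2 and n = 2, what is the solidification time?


Formula: t_s = B * (V/A)^n  (Chvorinov's rule, n=2)
Modulus M = V/A = 2845/3516 = 0.809158 cm
M^2 = 0.809158^2 = 0.654737 cm^2
t_s = 4.89 * 0.654737 = 3.2017 s


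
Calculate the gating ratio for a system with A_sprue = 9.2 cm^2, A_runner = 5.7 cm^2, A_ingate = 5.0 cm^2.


Sprue:Runner:Ingate = 1 : 5.7/9.2 : 5.0/9.2 = 1:0.62:0.54

Final answer: 1:0.62:0.54


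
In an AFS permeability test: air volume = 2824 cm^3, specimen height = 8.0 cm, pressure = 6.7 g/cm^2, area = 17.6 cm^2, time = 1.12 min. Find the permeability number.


Formula: Permeability Number P = (V * H) / (p * A * t)
Numerator: V * H = 2824 * 8.0 = 22592.0
Denominator: p * A * t = 6.7 * 17.6 * 1.12 = 132.0704
P = 22592.0 / 132.0704 = 171.0603

Answer: 171.0603


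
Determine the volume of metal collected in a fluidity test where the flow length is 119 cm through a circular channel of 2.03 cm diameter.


Formula: V = pi * (d/2)^2 * L  (cylinder volume)
Radius = 2.03/2 = 1.015 cm
V = pi * 1.015^2 * 119 = 385.1491 cm^3

Final answer: 385.1491 cm^3


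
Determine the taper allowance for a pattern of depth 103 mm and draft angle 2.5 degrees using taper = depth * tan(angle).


Formula: taper = depth * tan(draft_angle)
tan(2.5 deg) = 0.0436609
taper = 103 mm * 0.0436609 = 4.4971 mm

Answer: 4.4971 mm


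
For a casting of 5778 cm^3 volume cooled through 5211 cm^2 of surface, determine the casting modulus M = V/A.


Formula: Casting Modulus M = V / A
M = 5778 cm^3 / 5211 cm^2 = 1.1088 cm

Final answer: 1.1088 cm


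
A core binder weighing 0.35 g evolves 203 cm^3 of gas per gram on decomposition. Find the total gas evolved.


Formula: V_gas = W_binder * gas_evolution_rate
V = 0.35 g * 203 cm^3/g = 71.0500 cm^3

Answer: 71.0500 cm^3


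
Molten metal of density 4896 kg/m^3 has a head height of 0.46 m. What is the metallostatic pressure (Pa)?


Formula: P = rho * g * h
rho * g = 4896 * 9.81 = 48029.76 N/m^3
P = 48029.76 * 0.46 = 22093.6896 Pa

Answer: 22093.6896 Pa


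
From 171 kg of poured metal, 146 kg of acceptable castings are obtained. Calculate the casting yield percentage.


Formula: Casting Yield = (W_good / W_total) * 100
Yield = (146 kg / 171 kg) * 100 = 85.3801%

85.3801%


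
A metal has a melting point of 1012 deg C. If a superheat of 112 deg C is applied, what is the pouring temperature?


Formula: T_pour = T_melt + Superheat
T_pour = 1012 + 112 = 1124 deg C

1124 deg C


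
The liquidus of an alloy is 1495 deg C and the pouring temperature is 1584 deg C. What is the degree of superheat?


Formula: Superheat = T_pour - T_melt
Superheat = 1584 - 1495 = 89 deg C


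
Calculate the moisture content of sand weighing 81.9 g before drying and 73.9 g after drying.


Formula: MC = (W_wet - W_dry) / W_wet * 100
Water mass = 81.9 - 73.9 = 8.0 g
MC = 8.0 / 81.9 * 100 = 9.7680%


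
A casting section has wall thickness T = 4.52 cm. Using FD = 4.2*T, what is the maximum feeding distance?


Formula: FD = 4.2 * T  (riser feeding-distance rule)
FD = 4.2 * 4.52 cm = 18.9840 cm

Final answer: 18.9840 cm


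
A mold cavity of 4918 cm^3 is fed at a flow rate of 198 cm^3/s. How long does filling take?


Formula: t_fill = V_mold / Q_flow
t = 4918 cm^3 / 198 cm^3/s = 24.8384 s

Answer: 24.8384 s


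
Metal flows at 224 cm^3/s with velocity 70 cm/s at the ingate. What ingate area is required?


Formula: A_ingate = Q / v  (continuity equation)
A = 224 cm^3/s / 70 cm/s = 3.2000 cm^2


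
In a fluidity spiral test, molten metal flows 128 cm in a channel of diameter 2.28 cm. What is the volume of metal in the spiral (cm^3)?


Formula: V = pi * (d/2)^2 * L  (cylinder volume)
Radius = 2.28/2 = 1.14 cm
V = pi * 1.14^2 * 128 = 522.6002 cm^3


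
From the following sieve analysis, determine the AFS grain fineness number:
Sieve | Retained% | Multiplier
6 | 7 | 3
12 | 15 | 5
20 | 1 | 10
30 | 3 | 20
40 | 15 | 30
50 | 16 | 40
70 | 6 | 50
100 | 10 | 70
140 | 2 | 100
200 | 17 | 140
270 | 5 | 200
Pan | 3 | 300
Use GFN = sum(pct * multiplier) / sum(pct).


Formula: GFN = sum(pct * multiplier) / sum(pct)
sum(pct * multiplier) = 6736
sum(pct) = 100
GFN = 6736 / 100 = 67.36

Answer: 67.36


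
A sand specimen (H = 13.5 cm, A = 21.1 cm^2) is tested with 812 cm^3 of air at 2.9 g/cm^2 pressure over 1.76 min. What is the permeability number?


Formula: Permeability Number P = (V * H) / (p * A * t)
Numerator: V * H = 812 * 13.5 = 10962.0
Denominator: p * A * t = 2.9 * 21.1 * 1.76 = 107.6944
P = 10962.0 / 107.6944 = 101.7880


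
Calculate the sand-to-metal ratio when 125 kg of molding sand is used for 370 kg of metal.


Formula: Sand-to-Metal Ratio = W_sand / W_metal
Ratio = 125 kg / 370 kg = 0.3378

0.3378


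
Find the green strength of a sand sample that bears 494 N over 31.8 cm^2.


Formula: Compressive Strength = Force / Area
Strength = 494 N / 31.8 cm^2 = 15.5346 N/cm^2

15.5346 N/cm^2


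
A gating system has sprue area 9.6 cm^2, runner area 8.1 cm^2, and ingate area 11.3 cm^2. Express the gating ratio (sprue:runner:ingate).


Sprue:Runner:Ingate = 1 : 8.1/9.6 : 11.3/9.6 = 1:0.84:1.18

Final answer: 1:0.84:1.18


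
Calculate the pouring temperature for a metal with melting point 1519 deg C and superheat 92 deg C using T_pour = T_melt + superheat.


Formula: T_pour = T_melt + Superheat
T_pour = 1519 + 92 = 1611 deg C

1611 deg C
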